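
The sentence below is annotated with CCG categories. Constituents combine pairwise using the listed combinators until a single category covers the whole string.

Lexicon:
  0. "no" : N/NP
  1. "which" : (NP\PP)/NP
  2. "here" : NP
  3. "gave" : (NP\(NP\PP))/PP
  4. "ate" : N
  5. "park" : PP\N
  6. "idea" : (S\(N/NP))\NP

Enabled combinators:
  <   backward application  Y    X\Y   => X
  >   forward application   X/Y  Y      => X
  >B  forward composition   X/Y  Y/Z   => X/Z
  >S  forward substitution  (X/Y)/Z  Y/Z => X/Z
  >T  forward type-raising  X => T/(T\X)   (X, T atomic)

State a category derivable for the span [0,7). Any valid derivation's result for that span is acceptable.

S

[0,7] S   <
  [0,1] "no" : N/NP
  [1,7] S\(N/NP)   <
    [1,6] NP   <
      [1,3] NP\PP   >
        [1,2] "which" : (NP\PP)/NP
        [2,3] "here" : NP
      [3,6] NP\(NP\PP)   >
        [3,4] "gave" : (NP\(NP\PP))/PP
        [4,6] PP   <
          [4,5] "ate" : N
          [5,6] "park" : PP\N
    [6,7] "idea" : (S\(N/NP))\NP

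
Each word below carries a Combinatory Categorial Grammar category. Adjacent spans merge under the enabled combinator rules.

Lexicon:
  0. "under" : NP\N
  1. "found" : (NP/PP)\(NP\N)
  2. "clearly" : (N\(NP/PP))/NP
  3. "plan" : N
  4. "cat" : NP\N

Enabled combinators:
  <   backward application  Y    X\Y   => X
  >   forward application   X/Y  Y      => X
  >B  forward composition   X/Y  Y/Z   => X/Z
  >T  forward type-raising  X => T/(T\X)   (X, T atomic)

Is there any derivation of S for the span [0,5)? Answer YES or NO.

NP\N (NP/PP)\(NP\N) (N\(NP/PP))/NP N NP\N
CKY chart[0,5] = {N, N/(N\N), NP/(NP\N), PP/(PP\N), S/(S\N)}; S ∉ chart

NO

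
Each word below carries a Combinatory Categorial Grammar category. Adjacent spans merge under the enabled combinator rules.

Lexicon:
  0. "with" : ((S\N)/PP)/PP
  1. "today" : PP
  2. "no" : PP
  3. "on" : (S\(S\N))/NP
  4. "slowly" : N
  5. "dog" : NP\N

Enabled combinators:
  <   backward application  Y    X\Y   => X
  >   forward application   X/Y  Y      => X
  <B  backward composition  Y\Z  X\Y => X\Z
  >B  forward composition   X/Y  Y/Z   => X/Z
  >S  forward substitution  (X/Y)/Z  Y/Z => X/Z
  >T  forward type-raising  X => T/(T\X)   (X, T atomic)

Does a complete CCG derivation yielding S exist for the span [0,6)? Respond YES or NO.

[0,6] S   <
  [0,3] S\N   >
    [0,2] (S\N)/PP   >
      [0,1] "with" : ((S\N)/PP)/PP
      [1,2] "today" : PP
    [2,3] "no" : PP
  [3,6] S\(S\N)   >
    [3,4] "on" : (S\(S\N))/NP
    [4,6] NP   <
      [4,5] "slowly" : N
      [5,6] "dog" : NP\N

YES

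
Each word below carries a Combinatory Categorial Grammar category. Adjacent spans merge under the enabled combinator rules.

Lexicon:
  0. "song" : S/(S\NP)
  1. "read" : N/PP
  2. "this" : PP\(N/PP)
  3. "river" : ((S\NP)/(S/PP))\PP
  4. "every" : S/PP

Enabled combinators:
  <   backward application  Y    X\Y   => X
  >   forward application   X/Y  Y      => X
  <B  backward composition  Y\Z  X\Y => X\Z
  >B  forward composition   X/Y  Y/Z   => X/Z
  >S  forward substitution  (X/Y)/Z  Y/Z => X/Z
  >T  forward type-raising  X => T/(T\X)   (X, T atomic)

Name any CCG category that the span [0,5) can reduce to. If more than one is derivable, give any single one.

[0,5] S   >
  [0,1] "song" : S/(S\NP)
  [1,5] S\NP   >
    [1,4] (S\NP)/(S/PP)   <
      [1,3] PP   <
        [1,2] "read" : N/PP
        [2,3] "this" : PP\(N/PP)
      [3,4] "river" : ((S\NP)/(S/PP))\PP
    [4,5] "every" : S/PP

S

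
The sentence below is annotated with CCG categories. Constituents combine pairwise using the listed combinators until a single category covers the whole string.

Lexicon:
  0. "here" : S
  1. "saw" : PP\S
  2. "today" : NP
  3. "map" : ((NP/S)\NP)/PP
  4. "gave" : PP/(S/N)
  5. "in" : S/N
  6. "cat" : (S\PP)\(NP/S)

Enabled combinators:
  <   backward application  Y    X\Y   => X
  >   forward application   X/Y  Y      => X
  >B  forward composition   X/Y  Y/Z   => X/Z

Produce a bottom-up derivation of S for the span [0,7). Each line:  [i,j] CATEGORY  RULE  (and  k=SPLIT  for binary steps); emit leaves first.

[0,1] S  lex  "here"
[1,2] PP\S  lex  "saw"
[0,2] PP  <  k=1
[2,3] NP  lex  "today"
[3,4] ((NP/S)\NP)/PP  lex  "map"
[4,5] PP/(S/N)  lex  "gave"
[5,6] S/N  lex  "in"
[4,6] PP  >  k=5
[3,6] (NP/S)\NP  >  k=4
[2,6] NP/S  <  k=3
[6,7] (S\PP)\(NP/S)  lex  "cat"
[2,7] S\PP  <  k=6
[0,7] S  <  k=2

[0,7] S   <
  [0,2] PP   <
    [0,1] "here" : S
    [1,2] "saw" : PP\S
  [2,7] S\PP   <
    [2,6] NP/S   <
      [2,3] "today" : NP
      [3,6] (NP/S)\NP   >
        [3,4] "map" : ((NP/S)\NP)/PP
        [4,6] PP   >
          [4,5] "gave" : PP/(S/N)
          [5,6] "in" : S/N
    [6,7] "cat" : (S\PP)\(NP/S)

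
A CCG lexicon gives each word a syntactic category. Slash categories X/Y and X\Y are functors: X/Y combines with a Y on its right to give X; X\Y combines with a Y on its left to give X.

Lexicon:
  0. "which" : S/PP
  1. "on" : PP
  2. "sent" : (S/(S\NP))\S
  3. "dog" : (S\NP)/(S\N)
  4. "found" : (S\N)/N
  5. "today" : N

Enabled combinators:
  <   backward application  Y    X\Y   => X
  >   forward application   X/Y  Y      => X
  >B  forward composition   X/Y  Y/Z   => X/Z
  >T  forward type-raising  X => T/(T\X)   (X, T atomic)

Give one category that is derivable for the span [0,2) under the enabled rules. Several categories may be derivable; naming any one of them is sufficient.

S

[0,6] S   >
  [0,3] S/(S\NP)   <
    [0,2] S   >
      [0,1] "which" : S/PP
      [1,2] "on" : PP
    [2,3] "sent" : (S/(S\NP))\S
  [3,6] S\NP   >
    [3,4] "dog" : (S\NP)/(S\N)
    [4,6] S\N   >
      [4,5] "found" : (S\N)/N
      [5,6] "today" : N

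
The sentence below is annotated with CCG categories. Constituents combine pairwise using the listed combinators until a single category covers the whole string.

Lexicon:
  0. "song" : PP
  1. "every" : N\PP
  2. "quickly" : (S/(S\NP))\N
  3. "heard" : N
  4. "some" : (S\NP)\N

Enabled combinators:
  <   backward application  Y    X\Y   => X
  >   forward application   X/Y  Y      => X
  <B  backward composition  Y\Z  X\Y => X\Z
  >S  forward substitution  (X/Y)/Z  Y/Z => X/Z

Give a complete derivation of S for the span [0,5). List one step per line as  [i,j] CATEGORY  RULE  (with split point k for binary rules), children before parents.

[0,1] PP  lex  "song"
[1,2] N\PP  lex  "every"
[0,2] N  <  k=1
[2,3] (S/(S\NP))\N  lex  "quickly"
[0,3] S/(S\NP)  <  k=2
[3,4] N  lex  "heard"
[4,5] (S\NP)\N  lex  "some"
[3,5] S\NP  <  k=4
[0,5] S  >  k=3

[0,5] S   >
  [0,3] S/(S\NP)   <
    [0,2] N   <
      [0,1] "song" : PP
      [1,2] "every" : N\PP
    [2,3] "quickly" : (S/(S\NP))\N
  [3,5] S\NP   <
    [3,4] "heard" : N
    [4,5] "some" : (S\NP)\N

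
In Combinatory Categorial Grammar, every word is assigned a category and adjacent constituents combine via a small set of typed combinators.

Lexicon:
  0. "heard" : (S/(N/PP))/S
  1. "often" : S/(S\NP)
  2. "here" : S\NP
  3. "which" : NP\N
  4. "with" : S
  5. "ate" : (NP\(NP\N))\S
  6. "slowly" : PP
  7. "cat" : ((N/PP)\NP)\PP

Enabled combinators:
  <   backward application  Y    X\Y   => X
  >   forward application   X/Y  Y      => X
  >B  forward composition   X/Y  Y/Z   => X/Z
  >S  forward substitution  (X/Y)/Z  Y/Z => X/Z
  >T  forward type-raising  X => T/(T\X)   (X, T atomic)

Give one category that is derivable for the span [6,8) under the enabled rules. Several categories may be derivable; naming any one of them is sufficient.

[0,8] S   >
  [0,3] S/(N/PP)   >
    [0,1] "heard" : (S/(N/PP))/S
    [1,3] S   >
      [1,2] "often" : S/(S\NP)
      [2,3] "here" : S\NP
  [3,8] N/PP   <
    [3,6] NP   <
      [3,4] "which" : NP\N
      [4,6] NP\(NP\N)   <
        [4,5] "with" : S
        [5,6] "ate" : (NP\(NP\N))\S
    [6,8] (N/PP)\NP   <
      [6,7] "slowly" : PP
      [7,8] "cat" : ((N/PP)\NP)\PP

(N/PP)\NP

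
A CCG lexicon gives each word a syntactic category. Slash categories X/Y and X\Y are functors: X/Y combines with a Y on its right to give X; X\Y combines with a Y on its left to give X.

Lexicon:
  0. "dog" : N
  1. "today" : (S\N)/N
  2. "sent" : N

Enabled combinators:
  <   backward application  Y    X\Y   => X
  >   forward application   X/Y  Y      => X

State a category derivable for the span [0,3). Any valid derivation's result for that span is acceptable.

[0,3] S   <
  [0,1] "dog" : N
  [1,3] S\N   >
    [1,2] "today" : (S\N)/N
    [2,3] "sent" : N

S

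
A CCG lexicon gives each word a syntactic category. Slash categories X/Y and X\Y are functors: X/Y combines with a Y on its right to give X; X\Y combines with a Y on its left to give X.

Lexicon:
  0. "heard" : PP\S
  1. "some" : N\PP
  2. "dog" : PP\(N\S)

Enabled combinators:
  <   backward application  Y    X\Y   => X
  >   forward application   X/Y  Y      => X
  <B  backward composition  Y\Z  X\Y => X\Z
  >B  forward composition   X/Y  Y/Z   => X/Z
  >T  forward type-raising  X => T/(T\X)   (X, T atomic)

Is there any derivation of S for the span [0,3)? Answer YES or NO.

NO

PP\S N\PP PP\(N\S)
CKY chart[0,3] = {N/(N\PP), NP/(NP\PP), PP, PP/(PP\PP), S/(S\PP)}; S ∉ chart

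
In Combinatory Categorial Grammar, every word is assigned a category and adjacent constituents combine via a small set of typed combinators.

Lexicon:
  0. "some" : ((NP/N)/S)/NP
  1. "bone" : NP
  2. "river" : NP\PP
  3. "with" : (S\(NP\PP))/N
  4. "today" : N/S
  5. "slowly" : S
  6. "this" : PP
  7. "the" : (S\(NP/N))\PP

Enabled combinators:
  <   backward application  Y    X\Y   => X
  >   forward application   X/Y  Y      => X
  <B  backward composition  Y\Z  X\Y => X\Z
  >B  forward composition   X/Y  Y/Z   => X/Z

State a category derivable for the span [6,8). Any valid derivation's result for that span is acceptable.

S\(NP/N)

[0,8] S   <
  [0,6] NP/N   >
    [0,2] (NP/N)/S   >
      [0,1] "some" : ((NP/N)/S)/NP
      [1,2] "bone" : NP
    [2,6] S   <
      [2,3] "river" : NP\PP
      [3,6] S\(NP\PP)   >
        [3,4] "with" : (S\(NP\PP))/N
        [4,6] N   >
          [4,5] "today" : N/S
          [5,6] "slowly" : S
  [6,8] S\(NP/N)   <
    [6,7] "this" : PP
    [7,8] "the" : (S\(NP/N))\PP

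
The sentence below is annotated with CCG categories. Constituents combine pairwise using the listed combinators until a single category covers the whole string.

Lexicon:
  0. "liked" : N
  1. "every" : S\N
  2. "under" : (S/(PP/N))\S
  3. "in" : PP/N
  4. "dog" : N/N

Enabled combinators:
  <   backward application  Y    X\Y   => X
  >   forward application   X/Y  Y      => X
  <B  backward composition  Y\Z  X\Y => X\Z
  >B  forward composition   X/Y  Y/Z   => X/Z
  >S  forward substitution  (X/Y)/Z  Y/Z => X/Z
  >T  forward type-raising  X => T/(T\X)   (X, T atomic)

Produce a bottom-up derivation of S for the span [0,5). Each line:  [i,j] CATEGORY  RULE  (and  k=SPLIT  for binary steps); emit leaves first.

[0,1] N  lex  "liked"
[0,1] S/(S\N)  >T
[1,2] S\N  lex  "every"
[0,2] S  >  k=1
[2,3] (S/(PP/N))\S  lex  "under"
[0,3] S/(PP/N)  <  k=2
[3,4] PP/N  lex  "in"
[4,5] N/N  lex  "dog"
[3,5] PP/N  >B  k=4
[0,5] S  >  k=3

[0,5] S   >
  [0,3] S/(PP/N)   <
    [0,2] S   >
      [0,1] S/(S\N)   >T
        [0,1] "liked" : N
      [1,2] "every" : S\N
    [2,3] "under" : (S/(PP/N))\S
  [3,5] PP/N   >B
    [3,4] "in" : PP/N
    [4,5] "dog" : N/N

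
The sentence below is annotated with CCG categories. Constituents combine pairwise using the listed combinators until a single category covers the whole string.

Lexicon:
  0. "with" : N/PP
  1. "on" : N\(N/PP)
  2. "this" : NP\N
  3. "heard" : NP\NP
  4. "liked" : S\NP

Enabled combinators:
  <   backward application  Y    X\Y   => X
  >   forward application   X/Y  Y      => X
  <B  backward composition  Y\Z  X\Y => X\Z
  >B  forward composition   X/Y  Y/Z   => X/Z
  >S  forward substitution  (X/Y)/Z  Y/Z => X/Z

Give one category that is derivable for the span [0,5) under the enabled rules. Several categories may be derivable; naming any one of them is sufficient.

[0,5] S   <
  [0,4] NP   <
    [0,2] N   <
      [0,1] "with" : N/PP
      [1,2] "on" : N\(N/PP)
    [2,4] NP\N   <B
      [2,3] "this" : NP\N
      [3,4] "heard" : NP\NP
  [4,5] "liked" : S\NP

S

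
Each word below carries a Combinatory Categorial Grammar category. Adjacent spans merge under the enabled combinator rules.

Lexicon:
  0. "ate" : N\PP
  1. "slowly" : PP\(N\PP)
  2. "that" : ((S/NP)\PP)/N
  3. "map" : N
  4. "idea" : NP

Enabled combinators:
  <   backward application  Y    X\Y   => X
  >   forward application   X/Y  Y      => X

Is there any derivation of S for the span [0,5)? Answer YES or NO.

[0,5] S   >
  [0,4] S/NP   <
    [0,2] PP   <
      [0,1] "ate" : N\PP
      [1,2] "slowly" : PP\(N\PP)
    [2,4] (S/NP)\PP   >
      [2,3] "that" : ((S/NP)\PP)/N
      [3,4] "map" : N
  [4,5] "idea" : NP

YES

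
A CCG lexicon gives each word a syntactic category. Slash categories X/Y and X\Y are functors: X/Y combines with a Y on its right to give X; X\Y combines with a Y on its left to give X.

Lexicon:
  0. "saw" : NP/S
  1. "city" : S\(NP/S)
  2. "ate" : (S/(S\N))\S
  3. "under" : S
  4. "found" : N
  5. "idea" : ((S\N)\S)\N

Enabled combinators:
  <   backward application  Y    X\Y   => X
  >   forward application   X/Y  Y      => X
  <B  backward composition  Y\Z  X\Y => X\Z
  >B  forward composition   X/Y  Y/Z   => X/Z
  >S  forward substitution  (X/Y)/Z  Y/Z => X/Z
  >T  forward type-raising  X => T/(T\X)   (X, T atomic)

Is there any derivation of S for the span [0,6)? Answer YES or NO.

[0,6] S   >
  [0,3] S/(S\N)   <
    [0,2] S   <
      [0,1] "saw" : NP/S
      [1,2] "city" : S\(NP/S)
    [2,3] "ate" : (S/(S\N))\S
  [3,6] S\N   <
    [3,4] "under" : S
    [4,6] (S\N)\S   <
      [4,5] "found" : N
      [5,6] "idea" : ((S\N)\S)\N

YES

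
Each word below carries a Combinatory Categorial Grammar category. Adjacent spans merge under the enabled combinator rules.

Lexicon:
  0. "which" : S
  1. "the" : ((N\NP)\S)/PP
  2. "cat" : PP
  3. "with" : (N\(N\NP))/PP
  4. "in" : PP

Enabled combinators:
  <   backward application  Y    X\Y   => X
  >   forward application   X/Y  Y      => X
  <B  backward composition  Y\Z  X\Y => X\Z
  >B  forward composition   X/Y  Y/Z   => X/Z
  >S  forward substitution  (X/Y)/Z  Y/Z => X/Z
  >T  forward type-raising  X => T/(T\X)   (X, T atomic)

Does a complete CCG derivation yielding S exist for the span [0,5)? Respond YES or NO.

S ((N\NP)\S)/PP PP (N\(N\NP))/PP PP
CKY chart[0,5] = {N, N/(N\N), NP/(NP\N), PP/(PP\N), S/(S\N)}; S ∉ chart

NO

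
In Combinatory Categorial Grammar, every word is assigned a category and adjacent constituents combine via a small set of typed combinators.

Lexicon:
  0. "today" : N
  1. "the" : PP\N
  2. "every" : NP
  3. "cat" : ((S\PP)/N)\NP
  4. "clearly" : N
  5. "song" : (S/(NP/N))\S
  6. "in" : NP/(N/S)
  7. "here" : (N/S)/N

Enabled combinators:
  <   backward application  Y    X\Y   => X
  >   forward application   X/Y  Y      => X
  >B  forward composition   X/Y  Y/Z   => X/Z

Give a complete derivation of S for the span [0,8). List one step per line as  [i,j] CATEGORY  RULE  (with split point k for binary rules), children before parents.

[0,8] S   >
  [0,6] S/(NP/N)   <
    [0,5] S   <
      [0,2] PP   <
        [0,1] "today" : N
        [1,2] "the" : PP\N
      [2,5] S\PP   >
        [2,4] (S\PP)/N   <
          [2,3] "every" : NP
          [3,4] "cat" : ((S\PP)/N)\NP
        [4,5] "clearly" : N
    [5,6] "song" : (S/(NP/N))\S
  [6,8] NP/N   >B
    [6,7] "in" : NP/(N/S)
    [7,8] "here" : (N/S)/N

[0,1] N  lex  "today"
[1,2] PP\N  lex  "the"
[0,2] PP  <  k=1
[2,3] NP  lex  "every"
[3,4] ((S\PP)/N)\NP  lex  "cat"
[2,4] (S\PP)/N  <  k=3
[4,5] N  lex  "clearly"
[2,5] S\PP  >  k=4
[0,5] S  <  k=2
[5,6] (S/(NP/N))\S  lex  "song"
[0,6] S/(NP/N)  <  k=5
[6,7] NP/(N/S)  lex  "in"
[7,8] (N/S)/N  lex  "here"
[6,8] NP/N  >B  k=7
[0,8] S  >  k=6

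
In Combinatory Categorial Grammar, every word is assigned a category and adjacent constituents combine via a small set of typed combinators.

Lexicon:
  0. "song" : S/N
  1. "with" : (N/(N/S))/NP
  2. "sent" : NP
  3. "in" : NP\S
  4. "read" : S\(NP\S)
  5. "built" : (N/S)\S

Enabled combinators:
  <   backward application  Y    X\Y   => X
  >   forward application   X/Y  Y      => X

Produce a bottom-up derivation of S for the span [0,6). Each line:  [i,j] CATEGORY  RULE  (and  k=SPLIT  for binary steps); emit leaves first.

[0,6] S   >
  [0,1] "song" : S/N
  [1,6] N   >
    [1,3] N/(N/S)   >
      [1,2] "with" : (N/(N/S))/NP
      [2,3] "sent" : NP
    [3,6] N/S   <
      [3,5] S   <
        [3,4] "in" : NP\S
        [4,5] "read" : S\(NP\S)
      [5,6] "built" : (N/S)\S

[0,1] S/N  lex  "song"
[1,2] (N/(N/S))/NP  lex  "with"
[2,3] NP  lex  "sent"
[1,3] N/(N/S)  >  k=2
[3,4] NP\S  lex  "in"
[4,5] S\(NP\S)  lex  "read"
[3,5] S  <  k=4
[5,6] (N/S)\S  lex  "built"
[3,6] N/S  <  k=5
[1,6] N  >  k=3
[0,6] S  >  k=1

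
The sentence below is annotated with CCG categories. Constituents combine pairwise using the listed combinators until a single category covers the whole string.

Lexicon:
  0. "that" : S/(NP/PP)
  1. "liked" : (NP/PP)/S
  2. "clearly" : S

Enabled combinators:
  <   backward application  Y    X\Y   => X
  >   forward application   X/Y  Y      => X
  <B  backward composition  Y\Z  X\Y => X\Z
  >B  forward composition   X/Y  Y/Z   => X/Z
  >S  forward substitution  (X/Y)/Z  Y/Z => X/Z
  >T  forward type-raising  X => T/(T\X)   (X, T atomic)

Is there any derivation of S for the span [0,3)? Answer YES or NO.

[0,3] S   >
  [0,1] "that" : S/(NP/PP)
  [1,3] NP/PP   >
    [1,2] "liked" : (NP/PP)/S
    [2,3] "clearly" : S

YES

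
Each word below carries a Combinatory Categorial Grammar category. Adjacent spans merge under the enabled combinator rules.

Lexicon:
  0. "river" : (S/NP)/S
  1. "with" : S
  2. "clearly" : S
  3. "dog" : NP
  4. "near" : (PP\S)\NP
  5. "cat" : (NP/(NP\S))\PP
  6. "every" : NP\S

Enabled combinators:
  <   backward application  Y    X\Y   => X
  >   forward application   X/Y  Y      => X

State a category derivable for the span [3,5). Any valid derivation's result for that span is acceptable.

[0,7] S   >
  [0,2] S/NP   >
    [0,1] "river" : (S/NP)/S
    [1,2] "with" : S
  [2,7] NP   >
    [2,6] NP/(NP\S)   <
      [2,5] PP   <
        [2,3] "clearly" : S
        [3,5] PP\S   <
          [3,4] "dog" : NP
          [4,5] "near" : (PP\S)\NP
      [5,6] "cat" : (NP/(NP\S))\PP
    [6,7] "every" : NP\S

PP\S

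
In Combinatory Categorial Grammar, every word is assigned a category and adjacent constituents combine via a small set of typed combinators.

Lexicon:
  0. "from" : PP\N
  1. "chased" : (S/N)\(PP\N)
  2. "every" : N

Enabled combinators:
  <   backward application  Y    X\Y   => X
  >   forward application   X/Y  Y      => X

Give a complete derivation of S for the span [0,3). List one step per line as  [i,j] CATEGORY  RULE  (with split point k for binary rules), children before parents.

[0,1] PP\N  lex  "from"
[1,2] (S/N)\(PP\N)  lex  "chased"
[0,2] S/N  <  k=1
[2,3] N  lex  "every"
[0,3] S  >  k=2

[0,3] S   >
  [0,2] S/N   <
    [0,1] "from" : PP\N
    [1,2] "chased" : (S/N)\(PP\N)
  [2,3] "every" : N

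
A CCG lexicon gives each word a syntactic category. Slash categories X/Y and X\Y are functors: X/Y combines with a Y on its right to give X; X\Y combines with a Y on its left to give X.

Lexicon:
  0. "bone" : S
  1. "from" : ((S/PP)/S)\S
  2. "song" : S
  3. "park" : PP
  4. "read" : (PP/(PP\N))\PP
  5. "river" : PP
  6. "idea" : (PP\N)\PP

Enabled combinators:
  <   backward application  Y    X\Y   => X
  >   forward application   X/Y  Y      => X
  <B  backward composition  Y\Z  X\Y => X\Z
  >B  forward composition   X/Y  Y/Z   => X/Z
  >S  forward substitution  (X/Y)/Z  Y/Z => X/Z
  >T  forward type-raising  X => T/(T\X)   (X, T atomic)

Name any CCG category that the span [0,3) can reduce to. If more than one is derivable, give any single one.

[0,7] S   >
  [0,3] S/PP   >
    [0,2] (S/PP)/S   <
      [0,1] "bone" : S
      [1,2] "from" : ((S/PP)/S)\S
    [2,3] "song" : S
  [3,7] PP   >
    [3,5] PP/(PP\N)   <
      [3,4] "park" : PP
      [4,5] "read" : (PP/(PP\N))\PP
    [5,7] PP\N   <
      [5,6] "river" : PP
      [6,7] "idea" : (PP\N)\PP

S/PP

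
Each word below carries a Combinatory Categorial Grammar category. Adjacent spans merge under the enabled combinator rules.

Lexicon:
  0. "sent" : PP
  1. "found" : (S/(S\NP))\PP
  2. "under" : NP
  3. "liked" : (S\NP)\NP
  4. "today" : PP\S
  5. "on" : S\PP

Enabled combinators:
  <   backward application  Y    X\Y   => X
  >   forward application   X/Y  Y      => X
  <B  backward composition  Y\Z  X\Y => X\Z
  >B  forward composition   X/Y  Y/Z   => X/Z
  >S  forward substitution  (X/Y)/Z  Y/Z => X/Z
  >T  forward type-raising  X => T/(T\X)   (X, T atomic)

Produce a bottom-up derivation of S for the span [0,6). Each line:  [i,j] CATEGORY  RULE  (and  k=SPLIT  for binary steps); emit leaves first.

[0,1] PP  lex  "sent"
[1,2] (S/(S\NP))\PP  lex  "found"
[0,2] S/(S\NP)  <  k=1
[2,3] NP  lex  "under"
[3,4] (S\NP)\NP  lex  "liked"
[2,4] S\NP  <  k=3
[4,5] PP\S  lex  "today"
[5,6] S\PP  lex  "on"
[4,6] S\S  <B  k=5
[2,6] S\NP  <B  k=4
[0,6] S  >  k=2

[0,6] S   >
  [0,2] S/(S\NP)   <
    [0,1] "sent" : PP
    [1,2] "found" : (S/(S\NP))\PP
  [2,6] S\NP   <B
    [2,4] S\NP   <
      [2,3] "under" : NP
      [3,4] "liked" : (S\NP)\NP
    [4,6] S\S   <B
      [4,5] "today" : PP\S
      [5,6] "on" : S\PP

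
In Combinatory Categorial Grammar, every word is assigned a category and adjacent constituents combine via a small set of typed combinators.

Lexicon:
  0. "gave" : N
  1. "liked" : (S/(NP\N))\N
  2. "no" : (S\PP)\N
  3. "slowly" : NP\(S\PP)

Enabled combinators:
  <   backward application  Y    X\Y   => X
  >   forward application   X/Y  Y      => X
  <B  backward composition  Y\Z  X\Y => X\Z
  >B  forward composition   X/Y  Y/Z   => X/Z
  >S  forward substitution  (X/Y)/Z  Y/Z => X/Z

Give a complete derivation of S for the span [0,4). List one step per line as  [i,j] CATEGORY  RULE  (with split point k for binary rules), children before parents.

[0,1] N  lex  "gave"
[1,2] (S/(NP\N))\N  lex  "liked"
[0,2] S/(NP\N)  <  k=1
[2,3] (S\PP)\N  lex  "no"
[3,4] NP\(S\PP)  lex  "slowly"
[2,4] NP\N  <B  k=3
[0,4] S  >  k=2

[0,4] S   >
  [0,2] S/(NP\N)   <
    [0,1] "gave" : N
    [1,2] "liked" : (S/(NP\N))\N
  [2,4] NP\N   <B
    [2,3] "no" : (S\PP)\N
    [3,4] "slowly" : NP\(S\PP)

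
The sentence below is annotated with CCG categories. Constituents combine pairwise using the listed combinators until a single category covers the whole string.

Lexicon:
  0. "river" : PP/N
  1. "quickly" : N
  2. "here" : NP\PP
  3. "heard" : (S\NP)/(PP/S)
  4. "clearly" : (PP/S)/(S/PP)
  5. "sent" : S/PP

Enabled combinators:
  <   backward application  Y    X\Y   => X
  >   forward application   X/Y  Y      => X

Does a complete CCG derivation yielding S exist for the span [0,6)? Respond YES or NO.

YES

[0,6] S   <
  [0,3] NP   <
    [0,2] PP   >
      [0,1] "river" : PP/N
      [1,2] "quickly" : N
    [2,3] "here" : NP\PP
  [3,6] S\NP   >
    [3,4] "heard" : (S\NP)/(PP/S)
    [4,6] PP/S   >
      [4,5] "clearly" : (PP/S)/(S/PP)
      [5,6] "sent" : S/PP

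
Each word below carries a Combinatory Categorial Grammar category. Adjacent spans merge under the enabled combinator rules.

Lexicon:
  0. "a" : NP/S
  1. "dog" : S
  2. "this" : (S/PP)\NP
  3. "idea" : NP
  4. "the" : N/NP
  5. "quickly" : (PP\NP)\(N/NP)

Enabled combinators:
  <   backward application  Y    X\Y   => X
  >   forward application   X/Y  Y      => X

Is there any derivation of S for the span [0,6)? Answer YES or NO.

[0,6] S   >
  [0,3] S/PP   <
    [0,2] NP   >
      [0,1] "a" : NP/S
      [1,2] "dog" : S
    [2,3] "this" : (S/PP)\NP
  [3,6] PP   <
    [3,4] "idea" : NP
    [4,6] PP\NP   <
      [4,5] "the" : N/NP
      [5,6] "quickly" : (PP\NP)\(N/NP)

YES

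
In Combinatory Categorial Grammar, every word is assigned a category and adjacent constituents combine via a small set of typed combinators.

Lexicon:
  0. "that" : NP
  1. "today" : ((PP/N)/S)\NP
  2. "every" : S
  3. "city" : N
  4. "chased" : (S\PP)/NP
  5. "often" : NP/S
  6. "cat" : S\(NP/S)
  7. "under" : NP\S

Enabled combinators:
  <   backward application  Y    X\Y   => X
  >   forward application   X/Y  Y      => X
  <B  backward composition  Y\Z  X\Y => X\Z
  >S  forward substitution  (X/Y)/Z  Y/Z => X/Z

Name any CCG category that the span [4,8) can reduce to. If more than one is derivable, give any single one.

[0,8] S   <
  [0,4] PP   >
    [0,3] PP/N   >
      [0,2] (PP/N)/S   <
        [0,1] "that" : NP
        [1,2] "today" : ((PP/N)/S)\NP
      [2,3] "every" : S
    [3,4] "city" : N
  [4,8] S\PP   >
    [4,5] "chased" : (S\PP)/NP
    [5,8] NP   <
      [5,7] S   <
        [5,6] "often" : NP/S
        [6,7] "cat" : S\(NP/S)
      [7,8] "under" : NP\S

S\PP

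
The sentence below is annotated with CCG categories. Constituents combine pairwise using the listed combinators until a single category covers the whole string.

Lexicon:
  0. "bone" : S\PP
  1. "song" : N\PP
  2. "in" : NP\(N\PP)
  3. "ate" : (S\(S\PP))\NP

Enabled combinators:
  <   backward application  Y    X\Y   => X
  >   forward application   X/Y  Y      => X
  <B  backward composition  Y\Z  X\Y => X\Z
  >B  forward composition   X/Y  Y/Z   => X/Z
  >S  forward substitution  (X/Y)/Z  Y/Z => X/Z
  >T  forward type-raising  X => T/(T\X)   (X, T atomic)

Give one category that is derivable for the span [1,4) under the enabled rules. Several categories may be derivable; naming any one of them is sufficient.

[0,4] S   <
  [0,1] "bone" : S\PP
  [1,4] S\(S\PP)   <
    [1,3] NP   <
      [1,2] "song" : N\PP
      [2,3] "in" : NP\(N\PP)
    [3,4] "ate" : (S\(S\PP))\NP

S\(S\PP)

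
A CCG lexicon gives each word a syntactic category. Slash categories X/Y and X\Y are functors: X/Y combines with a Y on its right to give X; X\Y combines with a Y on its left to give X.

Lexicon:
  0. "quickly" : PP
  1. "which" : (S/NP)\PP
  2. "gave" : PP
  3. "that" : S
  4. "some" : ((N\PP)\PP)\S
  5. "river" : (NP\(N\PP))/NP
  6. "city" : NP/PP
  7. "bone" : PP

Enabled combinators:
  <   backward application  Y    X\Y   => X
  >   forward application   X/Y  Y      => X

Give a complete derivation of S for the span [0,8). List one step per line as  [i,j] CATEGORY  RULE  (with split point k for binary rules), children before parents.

[0,8] S   >
  [0,2] S/NP   <
    [0,1] "quickly" : PP
    [1,2] "which" : (S/NP)\PP
  [2,8] NP   <
    [2,5] N\PP   <
      [2,3] "gave" : PP
      [3,5] (N\PP)\PP   <
        [3,4] "that" : S
        [4,5] "some" : ((N\PP)\PP)\S
    [5,8] NP\(N\PP)   >
      [5,6] "river" : (NP\(N\PP))/NP
      [6,8] NP   >
        [6,7] "city" : NP/PP
        [7,8] "bone" : PP

[0,1] PP  lex  "quickly"
[1,2] (S/NP)\PP  lex  "which"
[0,2] S/NP  <  k=1
[2,3] PP  lex  "gave"
[3,4] S  lex  "that"
[4,5] ((N\PP)\PP)\S  lex  "some"
[3,5] (N\PP)\PP  <  k=4
[2,5] N\PP  <  k=3
[5,6] (NP\(N\PP))/NP  lex  "river"
[6,7] NP/PP  lex  "city"
[7,8] PP  lex  "bone"
[6,8] NP  >  k=7
[5,8] NP\(N\PP)  >  k=6
[2,8] NP  <  k=5
[0,8] S  >  k=2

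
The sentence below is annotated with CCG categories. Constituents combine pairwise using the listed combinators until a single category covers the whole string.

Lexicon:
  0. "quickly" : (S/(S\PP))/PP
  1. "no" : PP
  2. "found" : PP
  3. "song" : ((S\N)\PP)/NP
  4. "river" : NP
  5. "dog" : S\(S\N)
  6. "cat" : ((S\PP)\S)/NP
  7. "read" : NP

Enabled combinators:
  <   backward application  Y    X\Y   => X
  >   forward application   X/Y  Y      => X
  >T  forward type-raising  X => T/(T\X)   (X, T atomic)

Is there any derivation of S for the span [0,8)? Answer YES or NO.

[0,8] S   >
  [0,2] S/(S\PP)   >
    [0,1] "quickly" : (S/(S\PP))/PP
    [1,2] "no" : PP
  [2,8] S\PP   <
    [2,6] S   <
      [2,5] S\N   <
        [2,3] "found" : PP
        [3,5] (S\N)\PP   >
          [3,4] "song" : ((S\N)\PP)/NP
          [4,5] "river" : NP
      [5,6] "dog" : S\(S\N)
    [6,8] (S\PP)\S   >
      [6,7] "cat" : ((S\PP)\S)/NP
      [7,8] "read" : NP

YES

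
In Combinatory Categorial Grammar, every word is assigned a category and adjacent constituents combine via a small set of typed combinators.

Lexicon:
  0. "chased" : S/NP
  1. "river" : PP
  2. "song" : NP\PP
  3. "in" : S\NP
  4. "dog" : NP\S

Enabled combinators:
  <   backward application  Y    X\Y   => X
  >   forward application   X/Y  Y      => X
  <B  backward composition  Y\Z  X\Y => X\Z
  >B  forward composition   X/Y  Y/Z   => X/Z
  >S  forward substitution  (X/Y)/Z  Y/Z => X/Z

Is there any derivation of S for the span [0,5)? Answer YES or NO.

[0,5] S   >
  [0,1] "chased" : S/NP
  [1,5] NP   <
    [1,4] S   <
      [1,3] NP   <
        [1,2] "river" : PP
        [2,3] "song" : NP\PP
      [3,4] "in" : S\NP
    [4,5] "dog" : NP\S

YES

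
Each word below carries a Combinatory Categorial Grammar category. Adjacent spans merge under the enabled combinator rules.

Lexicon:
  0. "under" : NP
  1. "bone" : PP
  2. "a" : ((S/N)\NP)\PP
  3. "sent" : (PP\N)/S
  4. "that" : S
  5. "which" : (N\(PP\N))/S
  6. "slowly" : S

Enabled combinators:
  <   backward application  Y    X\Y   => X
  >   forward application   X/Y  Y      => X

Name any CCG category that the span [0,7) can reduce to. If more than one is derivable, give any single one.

[0,7] S   >
  [0,3] S/N   <
    [0,1] "under" : NP
    [1,3] (S/N)\NP   <
      [1,2] "bone" : PP
      [2,3] "a" : ((S/N)\NP)\PP
  [3,7] N   <
    [3,5] PP\N   >
      [3,4] "sent" : (PP\N)/S
      [4,5] "that" : S
    [5,7] N\(PP\N)   >
      [5,6] "which" : (N\(PP\N))/S
      [6,7] "slowly" : S

S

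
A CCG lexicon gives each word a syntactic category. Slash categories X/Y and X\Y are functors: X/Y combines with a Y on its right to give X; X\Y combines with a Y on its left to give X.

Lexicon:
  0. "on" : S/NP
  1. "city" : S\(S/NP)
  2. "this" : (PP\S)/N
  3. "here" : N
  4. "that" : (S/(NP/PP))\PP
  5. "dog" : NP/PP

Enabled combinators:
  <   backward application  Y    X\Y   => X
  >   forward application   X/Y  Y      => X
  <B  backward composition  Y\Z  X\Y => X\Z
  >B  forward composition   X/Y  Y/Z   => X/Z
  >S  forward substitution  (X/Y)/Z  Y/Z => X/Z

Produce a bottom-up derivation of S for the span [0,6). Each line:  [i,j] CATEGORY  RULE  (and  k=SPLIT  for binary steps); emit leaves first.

[0,1] S/NP  lex  "on"
[1,2] S\(S/NP)  lex  "city"
[0,2] S  <  k=1
[2,3] (PP\S)/N  lex  "this"
[3,4] N  lex  "here"
[2,4] PP\S  >  k=3
[0,4] PP  <  k=2
[4,5] (S/(NP/PP))\PP  lex  "that"
[0,5] S/(NP/PP)  <  k=4
[5,6] NP/PP  lex  "dog"
[0,6] S  >  k=5

[0,6] S   >
  [0,5] S/(NP/PP)   <
    [0,4] PP   <
      [0,2] S   <
        [0,1] "on" : S/NP
        [1,2] "city" : S\(S/NP)
      [2,4] PP\S   >
        [2,3] "this" : (PP\S)/N
        [3,4] "here" : N
    [4,5] "that" : (S/(NP/PP))\PP
  [5,6] "dog" : NP/PP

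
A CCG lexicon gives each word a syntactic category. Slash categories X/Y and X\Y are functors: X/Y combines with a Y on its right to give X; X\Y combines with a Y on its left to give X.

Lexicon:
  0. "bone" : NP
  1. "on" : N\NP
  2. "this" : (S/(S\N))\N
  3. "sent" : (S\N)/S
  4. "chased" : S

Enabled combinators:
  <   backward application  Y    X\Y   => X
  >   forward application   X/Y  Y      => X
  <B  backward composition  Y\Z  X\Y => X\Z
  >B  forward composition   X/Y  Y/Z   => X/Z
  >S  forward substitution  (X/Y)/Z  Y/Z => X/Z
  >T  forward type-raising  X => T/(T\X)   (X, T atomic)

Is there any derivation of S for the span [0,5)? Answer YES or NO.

YES

[0,5] S   >
  [0,3] S/(S\N)   <
    [0,2] N   <
      [0,1] "bone" : NP
      [1,2] "on" : N\NP
    [2,3] "this" : (S/(S\N))\N
  [3,5] S\N   >
    [3,4] "sent" : (S\N)/S
    [4,5] "chased" : S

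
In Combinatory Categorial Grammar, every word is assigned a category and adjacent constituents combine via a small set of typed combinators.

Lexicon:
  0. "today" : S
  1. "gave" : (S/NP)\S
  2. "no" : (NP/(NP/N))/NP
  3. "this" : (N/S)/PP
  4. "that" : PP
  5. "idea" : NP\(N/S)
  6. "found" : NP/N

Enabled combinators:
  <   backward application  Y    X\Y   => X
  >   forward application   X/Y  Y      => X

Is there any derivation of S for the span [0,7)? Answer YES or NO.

[0,7] S   >
  [0,2] S/NP   <
    [0,1] "today" : S
    [1,2] "gave" : (S/NP)\S
  [2,7] NP   >
    [2,6] NP/(NP/N)   >
      [2,3] "no" : (NP/(NP/N))/NP
      [3,6] NP   <
        [3,5] N/S   >
          [3,4] "this" : (N/S)/PP
          [4,5] "that" : PP
        [5,6] "idea" : NP\(N/S)
    [6,7] "found" : NP/N

YES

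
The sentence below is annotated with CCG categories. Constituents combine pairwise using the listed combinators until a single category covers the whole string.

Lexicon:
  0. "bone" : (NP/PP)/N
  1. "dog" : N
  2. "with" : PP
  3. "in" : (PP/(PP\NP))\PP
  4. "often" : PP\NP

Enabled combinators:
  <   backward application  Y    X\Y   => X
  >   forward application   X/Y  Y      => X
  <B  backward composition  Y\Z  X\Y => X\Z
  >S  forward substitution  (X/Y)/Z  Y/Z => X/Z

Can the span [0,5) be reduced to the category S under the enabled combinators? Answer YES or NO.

(NP/PP)/N N PP (PP/(PP\NP))\PP PP\NP
CKY chart[0,5] = {NP}; S ∉ chart

NO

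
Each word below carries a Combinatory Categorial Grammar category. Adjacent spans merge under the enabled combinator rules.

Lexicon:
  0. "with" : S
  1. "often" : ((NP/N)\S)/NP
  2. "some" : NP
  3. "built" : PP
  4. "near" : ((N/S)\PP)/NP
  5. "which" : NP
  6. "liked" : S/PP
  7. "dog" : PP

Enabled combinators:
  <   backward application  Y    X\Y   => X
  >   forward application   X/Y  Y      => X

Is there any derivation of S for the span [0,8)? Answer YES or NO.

NO

S ((NP/N)\S)/NP NP PP ((N/S)\PP)/NP NP S/PP PP
CKY chart[0,8] = {NP}; S ∉ chart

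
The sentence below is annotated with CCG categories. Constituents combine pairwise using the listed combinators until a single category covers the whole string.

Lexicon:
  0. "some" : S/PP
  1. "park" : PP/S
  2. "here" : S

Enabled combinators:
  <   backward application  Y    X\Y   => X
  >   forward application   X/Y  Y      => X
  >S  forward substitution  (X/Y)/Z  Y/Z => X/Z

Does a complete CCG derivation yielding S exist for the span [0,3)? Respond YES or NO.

[0,3] S   >
  [0,1] "some" : S/PP
  [1,3] PP   >
    [1,2] "park" : PP/S
    [2,3] "here" : S

YES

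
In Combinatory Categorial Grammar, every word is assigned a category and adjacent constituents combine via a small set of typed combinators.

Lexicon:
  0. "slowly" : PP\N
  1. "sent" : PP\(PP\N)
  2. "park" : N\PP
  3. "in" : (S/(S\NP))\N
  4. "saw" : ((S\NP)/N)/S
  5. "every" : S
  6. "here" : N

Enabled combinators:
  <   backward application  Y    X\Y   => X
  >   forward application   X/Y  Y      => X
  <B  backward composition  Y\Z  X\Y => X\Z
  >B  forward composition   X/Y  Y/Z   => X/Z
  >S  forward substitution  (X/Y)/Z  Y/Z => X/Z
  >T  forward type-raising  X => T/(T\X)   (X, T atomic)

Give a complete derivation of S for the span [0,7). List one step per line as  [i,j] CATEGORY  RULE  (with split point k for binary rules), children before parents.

[0,1] PP\N  lex  "slowly"
[1,2] PP\(PP\N)  lex  "sent"
[0,2] PP  <  k=1
[2,3] N\PP  lex  "park"
[0,3] N  <  k=2
[3,4] (S/(S\NP))\N  lex  "in"
[0,4] S/(S\NP)  <  k=3
[4,5] ((S\NP)/N)/S  lex  "saw"
[5,6] S  lex  "every"
[4,6] (S\NP)/N  >  k=5
[6,7] N  lex  "here"
[4,7] S\NP  >  k=6
[0,7] S  >  k=4

[0,7] S   >
  [0,4] S/(S\NP)   <
    [0,3] N   <
      [0,2] PP   <
        [0,1] "slowly" : PP\N
        [1,2] "sent" : PP\(PP\N)
      [2,3] "park" : N\PP
    [3,4] "in" : (S/(S\NP))\N
  [4,7] S\NP   >
    [4,6] (S\NP)/N   >
      [4,5] "saw" : ((S\NP)/N)/S
      [5,6] "every" : S
    [6,7] "here" : N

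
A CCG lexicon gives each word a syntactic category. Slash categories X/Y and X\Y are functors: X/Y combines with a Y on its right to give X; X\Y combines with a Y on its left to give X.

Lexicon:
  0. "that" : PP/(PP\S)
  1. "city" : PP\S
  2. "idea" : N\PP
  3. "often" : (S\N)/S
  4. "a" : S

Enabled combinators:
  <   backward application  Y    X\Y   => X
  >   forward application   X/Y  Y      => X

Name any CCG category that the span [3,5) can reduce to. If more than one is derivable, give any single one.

[0,5] S   <
  [0,3] N   <
    [0,2] PP   >
      [0,1] "that" : PP/(PP\S)
      [1,2] "city" : PP\S
    [2,3] "idea" : N\PP
  [3,5] S\N   >
    [3,4] "often" : (S\N)/S
    [4,5] "a" : S

S\N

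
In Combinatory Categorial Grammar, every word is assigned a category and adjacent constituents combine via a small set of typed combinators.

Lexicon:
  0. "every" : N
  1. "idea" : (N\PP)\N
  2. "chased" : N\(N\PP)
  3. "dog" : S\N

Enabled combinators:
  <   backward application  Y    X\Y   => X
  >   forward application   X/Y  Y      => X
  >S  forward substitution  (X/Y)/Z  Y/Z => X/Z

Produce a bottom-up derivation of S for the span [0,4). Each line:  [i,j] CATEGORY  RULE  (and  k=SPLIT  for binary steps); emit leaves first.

[0,4] S   <
  [0,3] N   <
    [0,2] N\PP   <
      [0,1] "every" : N
      [1,2] "idea" : (N\PP)\N
    [2,3] "chased" : N\(N\PP)
  [3,4] "dog" : S\N

[0,1] N  lex  "every"
[1,2] (N\PP)\N  lex  "idea"
[0,2] N\PP  <  k=1
[2,3] N\(N\PP)  lex  "chased"
[0,3] N  <  k=2
[3,4] S\N  lex  "dog"
[0,4] S  <  k=3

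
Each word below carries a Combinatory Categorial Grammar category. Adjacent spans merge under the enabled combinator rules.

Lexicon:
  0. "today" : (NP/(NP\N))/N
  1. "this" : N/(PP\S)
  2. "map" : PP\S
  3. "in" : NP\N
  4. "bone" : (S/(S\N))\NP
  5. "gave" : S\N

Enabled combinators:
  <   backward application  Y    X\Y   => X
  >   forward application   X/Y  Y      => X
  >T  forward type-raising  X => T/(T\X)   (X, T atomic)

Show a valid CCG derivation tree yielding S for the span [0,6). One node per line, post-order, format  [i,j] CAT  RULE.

[0,1] (NP/(NP\N))/N  lex  "today"
[1,2] N/(PP\S)  lex  "this"
[2,3] PP\S  lex  "map"
[1,3] N  >  k=2
[0,3] NP/(NP\N)  >  k=1
[3,4] NP\N  lex  "in"
[0,4] NP  >  k=3
[4,5] (S/(S\N))\NP  lex  "bone"
[0,5] S/(S\N)  <  k=4
[5,6] S\N  lex  "gave"
[0,6] S  >  k=5

[0,6] S   >
  [0,5] S/(S\N)   <
    [0,4] NP   >
      [0,3] NP/(NP\N)   >
        [0,1] "today" : (NP/(NP\N))/N
        [1,3] N   >
          [1,2] "this" : N/(PP\S)
          [2,3] "map" : PP\S
      [3,4] "in" : NP\N
    [4,5] "bone" : (S/(S\N))\NP
  [5,6] "gave" : S\N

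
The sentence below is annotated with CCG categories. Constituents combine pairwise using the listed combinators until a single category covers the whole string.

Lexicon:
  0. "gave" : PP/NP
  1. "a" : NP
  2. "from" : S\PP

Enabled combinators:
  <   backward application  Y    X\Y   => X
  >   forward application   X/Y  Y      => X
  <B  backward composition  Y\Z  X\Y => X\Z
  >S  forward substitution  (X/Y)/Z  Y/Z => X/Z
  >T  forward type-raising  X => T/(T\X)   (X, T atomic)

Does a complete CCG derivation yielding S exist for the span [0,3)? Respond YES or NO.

[0,3] S   <
  [0,2] PP   >
    [0,1] "gave" : PP/NP
    [1,2] "a" : NP
  [2,3] "from" : S\PP

YES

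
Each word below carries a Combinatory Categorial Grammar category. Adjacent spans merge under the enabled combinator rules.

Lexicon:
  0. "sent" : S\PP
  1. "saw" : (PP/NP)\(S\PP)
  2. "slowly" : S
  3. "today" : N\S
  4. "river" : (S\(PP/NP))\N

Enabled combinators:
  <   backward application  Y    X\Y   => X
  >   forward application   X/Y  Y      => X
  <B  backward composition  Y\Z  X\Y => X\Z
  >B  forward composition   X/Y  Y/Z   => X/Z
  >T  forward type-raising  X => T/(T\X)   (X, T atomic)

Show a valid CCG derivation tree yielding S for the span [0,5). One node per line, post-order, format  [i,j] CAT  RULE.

[0,1] S\PP  lex  "sent"
[1,2] (PP/NP)\(S\PP)  lex  "saw"
[0,2] PP/NP  <  k=1
[2,3] S  lex  "slowly"
[2,3] N/(N\S)  >T
[3,4] N\S  lex  "today"
[2,4] N  >  k=3
[4,5] (S\(PP/NP))\N  lex  "river"
[2,5] S\(PP/NP)  <  k=4
[0,5] S  <  k=2

[0,5] S   <
  [0,2] PP/NP   <
    [0,1] "sent" : S\PP
    [1,2] "saw" : (PP/NP)\(S\PP)
  [2,5] S\(PP/NP)   <
    [2,4] N   >
      [2,3] N/(N\S)   >T
        [2,3] "slowly" : S
      [3,4] "today" : N\S
    [4,5] "river" : (S\(PP/NP))\N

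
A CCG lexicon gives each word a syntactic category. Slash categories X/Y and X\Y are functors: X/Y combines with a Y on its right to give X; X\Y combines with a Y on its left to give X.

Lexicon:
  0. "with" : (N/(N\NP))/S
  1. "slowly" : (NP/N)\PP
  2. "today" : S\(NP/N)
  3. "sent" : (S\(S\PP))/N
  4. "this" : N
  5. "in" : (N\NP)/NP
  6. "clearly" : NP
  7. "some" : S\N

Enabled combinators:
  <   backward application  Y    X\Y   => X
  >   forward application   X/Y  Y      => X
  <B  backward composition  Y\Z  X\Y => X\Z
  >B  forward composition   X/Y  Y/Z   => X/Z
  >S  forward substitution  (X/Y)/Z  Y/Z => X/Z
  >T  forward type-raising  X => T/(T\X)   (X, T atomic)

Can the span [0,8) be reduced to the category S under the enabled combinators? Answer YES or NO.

[0,8] S   <
  [0,7] N   >
    [0,5] N/(N\NP)   >
      [0,1] "with" : (N/(N\NP))/S
      [1,5] S   <
        [1,3] S\PP   <B
          [1,2] "slowly" : (NP/N)\PP
          [2,3] "today" : S\(NP/N)
        [3,5] S\(S\PP)   >
          [3,4] "sent" : (S\(S\PP))/N
          [4,5] "this" : N
    [5,7] N\NP   >
      [5,6] "in" : (N\NP)/NP
      [6,7] "clearly" : NP
  [7,8] "some" : S\N

YES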